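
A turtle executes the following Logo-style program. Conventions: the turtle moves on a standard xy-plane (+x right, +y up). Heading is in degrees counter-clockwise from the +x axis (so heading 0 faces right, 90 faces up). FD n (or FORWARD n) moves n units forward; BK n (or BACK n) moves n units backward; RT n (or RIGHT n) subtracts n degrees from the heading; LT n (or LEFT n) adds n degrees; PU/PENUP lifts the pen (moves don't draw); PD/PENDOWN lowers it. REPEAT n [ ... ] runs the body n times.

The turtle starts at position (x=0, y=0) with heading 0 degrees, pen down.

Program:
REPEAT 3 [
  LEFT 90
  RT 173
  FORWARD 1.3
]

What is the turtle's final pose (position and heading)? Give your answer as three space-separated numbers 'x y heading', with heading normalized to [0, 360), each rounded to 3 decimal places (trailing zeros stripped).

Answer: -1.569 -0.391 111

Derivation:
Executing turtle program step by step:
Start: pos=(0,0), heading=0, pen down
REPEAT 3 [
  -- iteration 1/3 --
  LT 90: heading 0 -> 90
  RT 173: heading 90 -> 277
  FD 1.3: (0,0) -> (0.158,-1.29) [heading=277, draw]
  -- iteration 2/3 --
  LT 90: heading 277 -> 7
  RT 173: heading 7 -> 194
  FD 1.3: (0.158,-1.29) -> (-1.103,-1.605) [heading=194, draw]
  -- iteration 3/3 --
  LT 90: heading 194 -> 284
  RT 173: heading 284 -> 111
  FD 1.3: (-1.103,-1.605) -> (-1.569,-0.391) [heading=111, draw]
]
Final: pos=(-1.569,-0.391), heading=111, 3 segment(s) drawn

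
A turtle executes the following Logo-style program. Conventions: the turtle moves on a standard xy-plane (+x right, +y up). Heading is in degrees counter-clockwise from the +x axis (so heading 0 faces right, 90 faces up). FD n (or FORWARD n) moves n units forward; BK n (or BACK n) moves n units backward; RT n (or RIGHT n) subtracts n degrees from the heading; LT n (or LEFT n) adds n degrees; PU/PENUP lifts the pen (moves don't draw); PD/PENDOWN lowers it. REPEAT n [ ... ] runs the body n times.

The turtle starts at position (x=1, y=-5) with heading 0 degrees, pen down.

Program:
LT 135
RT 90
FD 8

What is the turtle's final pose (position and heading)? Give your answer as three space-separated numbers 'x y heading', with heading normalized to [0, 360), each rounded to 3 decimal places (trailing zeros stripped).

Executing turtle program step by step:
Start: pos=(1,-5), heading=0, pen down
LT 135: heading 0 -> 135
RT 90: heading 135 -> 45
FD 8: (1,-5) -> (6.657,0.657) [heading=45, draw]
Final: pos=(6.657,0.657), heading=45, 1 segment(s) drawn

Answer: 6.657 0.657 45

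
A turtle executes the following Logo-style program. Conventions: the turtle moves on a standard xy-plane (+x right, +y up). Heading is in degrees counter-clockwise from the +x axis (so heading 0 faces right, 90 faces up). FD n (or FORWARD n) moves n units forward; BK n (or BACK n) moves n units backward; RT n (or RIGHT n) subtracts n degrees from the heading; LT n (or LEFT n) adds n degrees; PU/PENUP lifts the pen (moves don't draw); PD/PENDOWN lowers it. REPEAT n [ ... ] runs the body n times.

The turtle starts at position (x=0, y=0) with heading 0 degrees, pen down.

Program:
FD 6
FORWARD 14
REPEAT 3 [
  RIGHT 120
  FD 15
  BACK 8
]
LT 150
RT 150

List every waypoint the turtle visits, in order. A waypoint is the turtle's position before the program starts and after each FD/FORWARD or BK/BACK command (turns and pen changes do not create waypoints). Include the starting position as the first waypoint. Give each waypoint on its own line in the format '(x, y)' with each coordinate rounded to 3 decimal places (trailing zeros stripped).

Answer: (0, 0)
(6, 0)
(20, 0)
(12.5, -12.99)
(16.5, -6.062)
(9, 6.928)
(13, 0)
(28, 0)
(20, 0)

Derivation:
Executing turtle program step by step:
Start: pos=(0,0), heading=0, pen down
FD 6: (0,0) -> (6,0) [heading=0, draw]
FD 14: (6,0) -> (20,0) [heading=0, draw]
REPEAT 3 [
  -- iteration 1/3 --
  RT 120: heading 0 -> 240
  FD 15: (20,0) -> (12.5,-12.99) [heading=240, draw]
  BK 8: (12.5,-12.99) -> (16.5,-6.062) [heading=240, draw]
  -- iteration 2/3 --
  RT 120: heading 240 -> 120
  FD 15: (16.5,-6.062) -> (9,6.928) [heading=120, draw]
  BK 8: (9,6.928) -> (13,0) [heading=120, draw]
  -- iteration 3/3 --
  RT 120: heading 120 -> 0
  FD 15: (13,0) -> (28,0) [heading=0, draw]
  BK 8: (28,0) -> (20,0) [heading=0, draw]
]
LT 150: heading 0 -> 150
RT 150: heading 150 -> 0
Final: pos=(20,0), heading=0, 8 segment(s) drawn
Waypoints (9 total):
(0, 0)
(6, 0)
(20, 0)
(12.5, -12.99)
(16.5, -6.062)
(9, 6.928)
(13, 0)
(28, 0)
(20, 0)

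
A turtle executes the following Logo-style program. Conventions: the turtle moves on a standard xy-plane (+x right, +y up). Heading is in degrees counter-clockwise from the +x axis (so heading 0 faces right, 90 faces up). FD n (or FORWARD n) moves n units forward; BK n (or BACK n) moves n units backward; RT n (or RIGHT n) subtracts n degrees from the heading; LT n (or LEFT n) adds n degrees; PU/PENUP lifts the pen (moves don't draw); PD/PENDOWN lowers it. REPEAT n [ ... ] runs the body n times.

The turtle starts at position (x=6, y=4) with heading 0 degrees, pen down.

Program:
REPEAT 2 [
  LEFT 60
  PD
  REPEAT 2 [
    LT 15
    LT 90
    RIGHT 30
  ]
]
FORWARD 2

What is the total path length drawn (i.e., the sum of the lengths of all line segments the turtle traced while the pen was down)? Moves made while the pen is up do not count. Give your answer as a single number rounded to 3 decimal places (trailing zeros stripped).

Answer: 2

Derivation:
Executing turtle program step by step:
Start: pos=(6,4), heading=0, pen down
REPEAT 2 [
  -- iteration 1/2 --
  LT 60: heading 0 -> 60
  PD: pen down
  REPEAT 2 [
    -- iteration 1/2 --
    LT 15: heading 60 -> 75
    LT 90: heading 75 -> 165
    RT 30: heading 165 -> 135
    -- iteration 2/2 --
    LT 15: heading 135 -> 150
    LT 90: heading 150 -> 240
    RT 30: heading 240 -> 210
  ]
  -- iteration 2/2 --
  LT 60: heading 210 -> 270
  PD: pen down
  REPEAT 2 [
    -- iteration 1/2 --
    LT 15: heading 270 -> 285
    LT 90: heading 285 -> 15
    RT 30: heading 15 -> 345
    -- iteration 2/2 --
    LT 15: heading 345 -> 0
    LT 90: heading 0 -> 90
    RT 30: heading 90 -> 60
  ]
]
FD 2: (6,4) -> (7,5.732) [heading=60, draw]
Final: pos=(7,5.732), heading=60, 1 segment(s) drawn

Segment lengths:
  seg 1: (6,4) -> (7,5.732), length = 2
Total = 2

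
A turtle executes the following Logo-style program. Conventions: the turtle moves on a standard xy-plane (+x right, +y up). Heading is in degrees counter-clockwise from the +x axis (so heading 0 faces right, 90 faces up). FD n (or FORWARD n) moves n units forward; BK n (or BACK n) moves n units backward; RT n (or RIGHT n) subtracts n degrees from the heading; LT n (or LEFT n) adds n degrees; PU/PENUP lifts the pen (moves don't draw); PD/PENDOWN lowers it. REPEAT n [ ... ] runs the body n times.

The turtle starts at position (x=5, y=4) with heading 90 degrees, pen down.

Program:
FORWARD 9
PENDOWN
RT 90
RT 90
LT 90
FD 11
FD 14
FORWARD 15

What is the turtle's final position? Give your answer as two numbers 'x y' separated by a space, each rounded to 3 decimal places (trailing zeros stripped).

Answer: 45 13

Derivation:
Executing turtle program step by step:
Start: pos=(5,4), heading=90, pen down
FD 9: (5,4) -> (5,13) [heading=90, draw]
PD: pen down
RT 90: heading 90 -> 0
RT 90: heading 0 -> 270
LT 90: heading 270 -> 0
FD 11: (5,13) -> (16,13) [heading=0, draw]
FD 14: (16,13) -> (30,13) [heading=0, draw]
FD 15: (30,13) -> (45,13) [heading=0, draw]
Final: pos=(45,13), heading=0, 4 segment(s) drawn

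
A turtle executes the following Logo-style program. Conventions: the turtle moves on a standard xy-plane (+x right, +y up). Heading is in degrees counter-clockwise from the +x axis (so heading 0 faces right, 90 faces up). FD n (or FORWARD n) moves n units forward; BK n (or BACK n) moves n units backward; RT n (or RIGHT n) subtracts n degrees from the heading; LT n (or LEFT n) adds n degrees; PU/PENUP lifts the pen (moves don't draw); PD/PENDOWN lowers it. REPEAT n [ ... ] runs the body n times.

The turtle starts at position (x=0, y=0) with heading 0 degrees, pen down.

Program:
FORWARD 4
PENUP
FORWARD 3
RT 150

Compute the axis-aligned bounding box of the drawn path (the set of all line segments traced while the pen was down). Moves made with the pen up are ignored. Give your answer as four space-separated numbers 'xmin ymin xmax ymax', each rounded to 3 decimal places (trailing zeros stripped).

Answer: 0 0 4 0

Derivation:
Executing turtle program step by step:
Start: pos=(0,0), heading=0, pen down
FD 4: (0,0) -> (4,0) [heading=0, draw]
PU: pen up
FD 3: (4,0) -> (7,0) [heading=0, move]
RT 150: heading 0 -> 210
Final: pos=(7,0), heading=210, 1 segment(s) drawn

Segment endpoints: x in {0, 4}, y in {0}
xmin=0, ymin=0, xmax=4, ymax=0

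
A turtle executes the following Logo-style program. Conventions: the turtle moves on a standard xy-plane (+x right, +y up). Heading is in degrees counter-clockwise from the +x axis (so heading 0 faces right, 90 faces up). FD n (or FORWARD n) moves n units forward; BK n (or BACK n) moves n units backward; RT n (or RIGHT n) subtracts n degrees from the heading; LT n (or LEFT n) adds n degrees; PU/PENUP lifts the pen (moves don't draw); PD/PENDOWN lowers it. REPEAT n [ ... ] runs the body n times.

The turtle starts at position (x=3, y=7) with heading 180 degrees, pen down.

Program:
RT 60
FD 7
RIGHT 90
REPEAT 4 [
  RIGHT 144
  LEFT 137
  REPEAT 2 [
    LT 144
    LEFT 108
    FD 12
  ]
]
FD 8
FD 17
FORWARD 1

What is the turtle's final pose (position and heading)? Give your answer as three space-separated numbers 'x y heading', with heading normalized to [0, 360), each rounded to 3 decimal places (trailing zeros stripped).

Executing turtle program step by step:
Start: pos=(3,7), heading=180, pen down
RT 60: heading 180 -> 120
FD 7: (3,7) -> (-0.5,13.062) [heading=120, draw]
RT 90: heading 120 -> 30
REPEAT 4 [
  -- iteration 1/4 --
  RT 144: heading 30 -> 246
  LT 137: heading 246 -> 23
  REPEAT 2 [
    -- iteration 1/2 --
    LT 144: heading 23 -> 167
    LT 108: heading 167 -> 275
    FD 12: (-0.5,13.062) -> (0.546,1.108) [heading=275, draw]
    -- iteration 2/2 --
    LT 144: heading 275 -> 59
    LT 108: heading 59 -> 167
    FD 12: (0.546,1.108) -> (-11.147,3.807) [heading=167, draw]
  ]
  -- iteration 2/4 --
  RT 144: heading 167 -> 23
  LT 137: heading 23 -> 160
  REPEAT 2 [
    -- iteration 1/2 --
    LT 144: heading 160 -> 304
    LT 108: heading 304 -> 52
    FD 12: (-11.147,3.807) -> (-3.759,13.263) [heading=52, draw]
    -- iteration 2/2 --
    LT 144: heading 52 -> 196
    LT 108: heading 196 -> 304
    FD 12: (-3.759,13.263) -> (2.952,3.315) [heading=304, draw]
  ]
  -- iteration 3/4 --
  RT 144: heading 304 -> 160
  LT 137: heading 160 -> 297
  REPEAT 2 [
    -- iteration 1/2 --
    LT 144: heading 297 -> 81
    LT 108: heading 81 -> 189
    FD 12: (2.952,3.315) -> (-8.901,1.438) [heading=189, draw]
    -- iteration 2/2 --
    LT 144: heading 189 -> 333
    LT 108: heading 333 -> 81
    FD 12: (-8.901,1.438) -> (-7.023,13.29) [heading=81, draw]
  ]
  -- iteration 4/4 --
  RT 144: heading 81 -> 297
  LT 137: heading 297 -> 74
  REPEAT 2 [
    -- iteration 1/2 --
    LT 144: heading 74 -> 218
    LT 108: heading 218 -> 326
    FD 12: (-7.023,13.29) -> (2.925,6.58) [heading=326, draw]
    -- iteration 2/2 --
    LT 144: heading 326 -> 110
    LT 108: heading 110 -> 218
    FD 12: (2.925,6.58) -> (-6.531,-0.808) [heading=218, draw]
  ]
]
FD 8: (-6.531,-0.808) -> (-12.835,-5.734) [heading=218, draw]
FD 17: (-12.835,-5.734) -> (-26.231,-16.2) [heading=218, draw]
FD 1: (-26.231,-16.2) -> (-27.019,-16.815) [heading=218, draw]
Final: pos=(-27.019,-16.815), heading=218, 12 segment(s) drawn

Answer: -27.019 -16.815 218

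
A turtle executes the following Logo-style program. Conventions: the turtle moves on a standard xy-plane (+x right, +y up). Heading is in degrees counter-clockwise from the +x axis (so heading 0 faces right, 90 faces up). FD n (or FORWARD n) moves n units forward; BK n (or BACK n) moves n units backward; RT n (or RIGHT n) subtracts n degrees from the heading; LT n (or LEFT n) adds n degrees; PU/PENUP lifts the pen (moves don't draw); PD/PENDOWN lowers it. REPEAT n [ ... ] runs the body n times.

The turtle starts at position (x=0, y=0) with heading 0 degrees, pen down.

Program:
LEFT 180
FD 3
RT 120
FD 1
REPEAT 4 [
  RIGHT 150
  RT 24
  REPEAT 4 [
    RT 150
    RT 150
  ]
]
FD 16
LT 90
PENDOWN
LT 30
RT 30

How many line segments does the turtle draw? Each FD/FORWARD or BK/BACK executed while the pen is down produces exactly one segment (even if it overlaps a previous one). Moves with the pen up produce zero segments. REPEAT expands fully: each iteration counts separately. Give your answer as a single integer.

Executing turtle program step by step:
Start: pos=(0,0), heading=0, pen down
LT 180: heading 0 -> 180
FD 3: (0,0) -> (-3,0) [heading=180, draw]
RT 120: heading 180 -> 60
FD 1: (-3,0) -> (-2.5,0.866) [heading=60, draw]
REPEAT 4 [
  -- iteration 1/4 --
  RT 150: heading 60 -> 270
  RT 24: heading 270 -> 246
  REPEAT 4 [
    -- iteration 1/4 --
    RT 150: heading 246 -> 96
    RT 150: heading 96 -> 306
    -- iteration 2/4 --
    RT 150: heading 306 -> 156
    RT 150: heading 156 -> 6
    -- iteration 3/4 --
    RT 150: heading 6 -> 216
    RT 150: heading 216 -> 66
    -- iteration 4/4 --
    RT 150: heading 66 -> 276
    RT 150: heading 276 -> 126
  ]
  -- iteration 2/4 --
  RT 150: heading 126 -> 336
  RT 24: heading 336 -> 312
  REPEAT 4 [
    -- iteration 1/4 --
    RT 150: heading 312 -> 162
    RT 150: heading 162 -> 12
    -- iteration 2/4 --
    RT 150: heading 12 -> 222
    RT 150: heading 222 -> 72
    -- iteration 3/4 --
    RT 150: heading 72 -> 282
    RT 150: heading 282 -> 132
    -- iteration 4/4 --
    RT 150: heading 132 -> 342
    RT 150: heading 342 -> 192
  ]
  -- iteration 3/4 --
  RT 150: heading 192 -> 42
  RT 24: heading 42 -> 18
  REPEAT 4 [
    -- iteration 1/4 --
    RT 150: heading 18 -> 228
    RT 150: heading 228 -> 78
    -- iteration 2/4 --
    RT 150: heading 78 -> 288
    RT 150: heading 288 -> 138
    -- iteration 3/4 --
    RT 150: heading 138 -> 348
    RT 150: heading 348 -> 198
    -- iteration 4/4 --
    RT 150: heading 198 -> 48
    RT 150: heading 48 -> 258
  ]
  -- iteration 4/4 --
  RT 150: heading 258 -> 108
  RT 24: heading 108 -> 84
  REPEAT 4 [
    -- iteration 1/4 --
    RT 150: heading 84 -> 294
    RT 150: heading 294 -> 144
    -- iteration 2/4 --
    RT 150: heading 144 -> 354
    RT 150: heading 354 -> 204
    -- iteration 3/4 --
    RT 150: heading 204 -> 54
    RT 150: heading 54 -> 264
    -- iteration 4/4 --
    RT 150: heading 264 -> 114
    RT 150: heading 114 -> 324
  ]
]
FD 16: (-2.5,0.866) -> (10.444,-8.539) [heading=324, draw]
LT 90: heading 324 -> 54
PD: pen down
LT 30: heading 54 -> 84
RT 30: heading 84 -> 54
Final: pos=(10.444,-8.539), heading=54, 3 segment(s) drawn
Segments drawn: 3

Answer: 3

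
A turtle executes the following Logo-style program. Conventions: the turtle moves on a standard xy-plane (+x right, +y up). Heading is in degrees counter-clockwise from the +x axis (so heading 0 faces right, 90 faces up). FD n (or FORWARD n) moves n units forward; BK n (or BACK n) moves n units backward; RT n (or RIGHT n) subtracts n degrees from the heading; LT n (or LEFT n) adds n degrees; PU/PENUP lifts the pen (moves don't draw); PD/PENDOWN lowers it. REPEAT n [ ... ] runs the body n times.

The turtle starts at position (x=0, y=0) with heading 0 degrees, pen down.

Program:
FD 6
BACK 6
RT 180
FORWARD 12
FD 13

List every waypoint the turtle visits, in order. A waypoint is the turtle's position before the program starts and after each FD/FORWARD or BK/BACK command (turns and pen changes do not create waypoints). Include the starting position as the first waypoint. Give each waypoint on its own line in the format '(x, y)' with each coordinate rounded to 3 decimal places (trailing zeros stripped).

Answer: (0, 0)
(6, 0)
(0, 0)
(-12, 0)
(-25, 0)

Derivation:
Executing turtle program step by step:
Start: pos=(0,0), heading=0, pen down
FD 6: (0,0) -> (6,0) [heading=0, draw]
BK 6: (6,0) -> (0,0) [heading=0, draw]
RT 180: heading 0 -> 180
FD 12: (0,0) -> (-12,0) [heading=180, draw]
FD 13: (-12,0) -> (-25,0) [heading=180, draw]
Final: pos=(-25,0), heading=180, 4 segment(s) drawn
Waypoints (5 total):
(0, 0)
(6, 0)
(0, 0)
(-12, 0)
(-25, 0)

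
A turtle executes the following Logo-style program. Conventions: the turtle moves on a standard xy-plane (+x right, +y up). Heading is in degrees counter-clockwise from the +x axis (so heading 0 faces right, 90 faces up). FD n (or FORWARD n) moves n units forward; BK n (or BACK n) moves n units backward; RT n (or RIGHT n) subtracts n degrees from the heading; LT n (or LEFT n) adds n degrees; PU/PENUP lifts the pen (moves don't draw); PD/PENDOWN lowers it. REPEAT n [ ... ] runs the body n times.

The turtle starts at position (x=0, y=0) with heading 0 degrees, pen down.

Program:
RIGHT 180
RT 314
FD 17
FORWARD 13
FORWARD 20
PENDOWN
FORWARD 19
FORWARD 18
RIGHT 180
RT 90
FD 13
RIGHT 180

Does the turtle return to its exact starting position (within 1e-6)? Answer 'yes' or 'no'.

Executing turtle program step by step:
Start: pos=(0,0), heading=0, pen down
RT 180: heading 0 -> 180
RT 314: heading 180 -> 226
FD 17: (0,0) -> (-11.809,-12.229) [heading=226, draw]
FD 13: (-11.809,-12.229) -> (-20.84,-21.58) [heading=226, draw]
FD 20: (-20.84,-21.58) -> (-34.733,-35.967) [heading=226, draw]
PD: pen down
FD 19: (-34.733,-35.967) -> (-47.931,-49.634) [heading=226, draw]
FD 18: (-47.931,-49.634) -> (-60.435,-62.583) [heading=226, draw]
RT 180: heading 226 -> 46
RT 90: heading 46 -> 316
FD 13: (-60.435,-62.583) -> (-51.084,-71.613) [heading=316, draw]
RT 180: heading 316 -> 136
Final: pos=(-51.084,-71.613), heading=136, 6 segment(s) drawn

Start position: (0, 0)
Final position: (-51.084, -71.613)
Distance = 87.966; >= 1e-6 -> NOT closed

Answer: no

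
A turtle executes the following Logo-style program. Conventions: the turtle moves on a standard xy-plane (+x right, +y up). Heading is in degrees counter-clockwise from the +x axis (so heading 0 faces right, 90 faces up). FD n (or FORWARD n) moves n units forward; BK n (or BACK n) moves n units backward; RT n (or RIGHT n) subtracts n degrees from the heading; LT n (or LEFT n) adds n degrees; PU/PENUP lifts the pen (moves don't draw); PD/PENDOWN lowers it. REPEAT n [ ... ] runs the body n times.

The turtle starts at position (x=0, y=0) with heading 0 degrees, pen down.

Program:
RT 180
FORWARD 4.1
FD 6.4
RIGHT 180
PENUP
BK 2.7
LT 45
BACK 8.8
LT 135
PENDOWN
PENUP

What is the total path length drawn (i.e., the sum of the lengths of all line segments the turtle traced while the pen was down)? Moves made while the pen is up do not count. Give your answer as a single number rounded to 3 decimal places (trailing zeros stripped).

Answer: 10.5

Derivation:
Executing turtle program step by step:
Start: pos=(0,0), heading=0, pen down
RT 180: heading 0 -> 180
FD 4.1: (0,0) -> (-4.1,0) [heading=180, draw]
FD 6.4: (-4.1,0) -> (-10.5,0) [heading=180, draw]
RT 180: heading 180 -> 0
PU: pen up
BK 2.7: (-10.5,0) -> (-13.2,0) [heading=0, move]
LT 45: heading 0 -> 45
BK 8.8: (-13.2,0) -> (-19.423,-6.223) [heading=45, move]
LT 135: heading 45 -> 180
PD: pen down
PU: pen up
Final: pos=(-19.423,-6.223), heading=180, 2 segment(s) drawn

Segment lengths:
  seg 1: (0,0) -> (-4.1,0), length = 4.1
  seg 2: (-4.1,0) -> (-10.5,0), length = 6.4
Total = 10.5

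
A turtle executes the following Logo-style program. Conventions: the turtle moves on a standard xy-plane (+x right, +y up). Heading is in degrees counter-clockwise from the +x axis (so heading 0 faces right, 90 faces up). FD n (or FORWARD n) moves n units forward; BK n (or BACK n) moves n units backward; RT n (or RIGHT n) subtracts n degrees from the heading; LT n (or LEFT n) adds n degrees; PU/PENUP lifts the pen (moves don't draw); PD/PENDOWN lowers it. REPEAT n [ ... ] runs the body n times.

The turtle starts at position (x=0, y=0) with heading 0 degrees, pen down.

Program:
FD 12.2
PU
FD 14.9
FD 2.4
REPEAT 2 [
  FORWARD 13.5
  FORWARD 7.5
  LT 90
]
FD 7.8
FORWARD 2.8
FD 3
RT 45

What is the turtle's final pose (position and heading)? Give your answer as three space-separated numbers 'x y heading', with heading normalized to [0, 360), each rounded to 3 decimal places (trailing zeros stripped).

Executing turtle program step by step:
Start: pos=(0,0), heading=0, pen down
FD 12.2: (0,0) -> (12.2,0) [heading=0, draw]
PU: pen up
FD 14.9: (12.2,0) -> (27.1,0) [heading=0, move]
FD 2.4: (27.1,0) -> (29.5,0) [heading=0, move]
REPEAT 2 [
  -- iteration 1/2 --
  FD 13.5: (29.5,0) -> (43,0) [heading=0, move]
  FD 7.5: (43,0) -> (50.5,0) [heading=0, move]
  LT 90: heading 0 -> 90
  -- iteration 2/2 --
  FD 13.5: (50.5,0) -> (50.5,13.5) [heading=90, move]
  FD 7.5: (50.5,13.5) -> (50.5,21) [heading=90, move]
  LT 90: heading 90 -> 180
]
FD 7.8: (50.5,21) -> (42.7,21) [heading=180, move]
FD 2.8: (42.7,21) -> (39.9,21) [heading=180, move]
FD 3: (39.9,21) -> (36.9,21) [heading=180, move]
RT 45: heading 180 -> 135
Final: pos=(36.9,21), heading=135, 1 segment(s) drawn

Answer: 36.9 21 135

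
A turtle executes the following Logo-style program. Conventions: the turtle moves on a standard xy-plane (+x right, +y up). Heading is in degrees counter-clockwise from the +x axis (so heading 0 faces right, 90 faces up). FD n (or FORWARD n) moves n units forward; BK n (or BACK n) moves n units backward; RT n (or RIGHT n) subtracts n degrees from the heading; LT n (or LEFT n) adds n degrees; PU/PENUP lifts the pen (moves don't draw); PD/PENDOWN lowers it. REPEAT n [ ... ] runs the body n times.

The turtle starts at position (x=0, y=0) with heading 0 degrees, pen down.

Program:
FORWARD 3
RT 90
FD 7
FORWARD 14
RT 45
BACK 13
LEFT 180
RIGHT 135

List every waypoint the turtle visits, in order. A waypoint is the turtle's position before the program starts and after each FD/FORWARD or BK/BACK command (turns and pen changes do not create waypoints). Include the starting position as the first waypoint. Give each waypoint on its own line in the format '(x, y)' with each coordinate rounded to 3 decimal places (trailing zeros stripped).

Executing turtle program step by step:
Start: pos=(0,0), heading=0, pen down
FD 3: (0,0) -> (3,0) [heading=0, draw]
RT 90: heading 0 -> 270
FD 7: (3,0) -> (3,-7) [heading=270, draw]
FD 14: (3,-7) -> (3,-21) [heading=270, draw]
RT 45: heading 270 -> 225
BK 13: (3,-21) -> (12.192,-11.808) [heading=225, draw]
LT 180: heading 225 -> 45
RT 135: heading 45 -> 270
Final: pos=(12.192,-11.808), heading=270, 4 segment(s) drawn
Waypoints (5 total):
(0, 0)
(3, 0)
(3, -7)
(3, -21)
(12.192, -11.808)

Answer: (0, 0)
(3, 0)
(3, -7)
(3, -21)
(12.192, -11.808)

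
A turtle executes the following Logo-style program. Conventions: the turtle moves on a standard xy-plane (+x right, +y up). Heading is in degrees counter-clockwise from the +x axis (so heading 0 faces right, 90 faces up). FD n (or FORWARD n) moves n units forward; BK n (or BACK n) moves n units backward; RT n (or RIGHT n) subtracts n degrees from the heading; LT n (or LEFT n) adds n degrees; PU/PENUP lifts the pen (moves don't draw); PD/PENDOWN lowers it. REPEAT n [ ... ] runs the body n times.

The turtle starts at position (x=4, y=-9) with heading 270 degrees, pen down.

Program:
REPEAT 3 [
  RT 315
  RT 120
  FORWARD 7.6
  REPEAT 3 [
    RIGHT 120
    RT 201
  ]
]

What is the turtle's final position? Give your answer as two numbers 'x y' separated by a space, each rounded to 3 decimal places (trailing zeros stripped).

Answer: -6.291 -24.847

Derivation:
Executing turtle program step by step:
Start: pos=(4,-9), heading=270, pen down
REPEAT 3 [
  -- iteration 1/3 --
  RT 315: heading 270 -> 315
  RT 120: heading 315 -> 195
  FD 7.6: (4,-9) -> (-3.341,-10.967) [heading=195, draw]
  REPEAT 3 [
    -- iteration 1/3 --
    RT 120: heading 195 -> 75
    RT 201: heading 75 -> 234
    -- iteration 2/3 --
    RT 120: heading 234 -> 114
    RT 201: heading 114 -> 273
    -- iteration 3/3 --
    RT 120: heading 273 -> 153
    RT 201: heading 153 -> 312
  ]
  -- iteration 2/3 --
  RT 315: heading 312 -> 357
  RT 120: heading 357 -> 237
  FD 7.6: (-3.341,-10.967) -> (-7.48,-17.341) [heading=237, draw]
  REPEAT 3 [
    -- iteration 1/3 --
    RT 120: heading 237 -> 117
    RT 201: heading 117 -> 276
    -- iteration 2/3 --
    RT 120: heading 276 -> 156
    RT 201: heading 156 -> 315
    -- iteration 3/3 --
    RT 120: heading 315 -> 195
    RT 201: heading 195 -> 354
  ]
  -- iteration 3/3 --
  RT 315: heading 354 -> 39
  RT 120: heading 39 -> 279
  FD 7.6: (-7.48,-17.341) -> (-6.291,-24.847) [heading=279, draw]
  REPEAT 3 [
    -- iteration 1/3 --
    RT 120: heading 279 -> 159
    RT 201: heading 159 -> 318
    -- iteration 2/3 --
    RT 120: heading 318 -> 198
    RT 201: heading 198 -> 357
    -- iteration 3/3 --
    RT 120: heading 357 -> 237
    RT 201: heading 237 -> 36
  ]
]
Final: pos=(-6.291,-24.847), heading=36, 3 segment(s) drawn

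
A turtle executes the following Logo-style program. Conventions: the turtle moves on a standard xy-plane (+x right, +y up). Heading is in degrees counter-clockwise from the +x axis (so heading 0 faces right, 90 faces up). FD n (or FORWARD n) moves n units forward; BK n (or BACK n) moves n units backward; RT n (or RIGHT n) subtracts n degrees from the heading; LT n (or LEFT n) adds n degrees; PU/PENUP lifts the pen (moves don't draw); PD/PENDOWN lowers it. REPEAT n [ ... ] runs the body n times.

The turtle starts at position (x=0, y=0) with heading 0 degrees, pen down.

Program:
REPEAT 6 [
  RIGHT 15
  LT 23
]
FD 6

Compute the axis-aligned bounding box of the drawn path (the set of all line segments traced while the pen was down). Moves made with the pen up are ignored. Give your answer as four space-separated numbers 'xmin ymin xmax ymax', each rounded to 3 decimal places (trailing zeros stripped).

Answer: 0 0 4.015 4.459

Derivation:
Executing turtle program step by step:
Start: pos=(0,0), heading=0, pen down
REPEAT 6 [
  -- iteration 1/6 --
  RT 15: heading 0 -> 345
  LT 23: heading 345 -> 8
  -- iteration 2/6 --
  RT 15: heading 8 -> 353
  LT 23: heading 353 -> 16
  -- iteration 3/6 --
  RT 15: heading 16 -> 1
  LT 23: heading 1 -> 24
  -- iteration 4/6 --
  RT 15: heading 24 -> 9
  LT 23: heading 9 -> 32
  -- iteration 5/6 --
  RT 15: heading 32 -> 17
  LT 23: heading 17 -> 40
  -- iteration 6/6 --
  RT 15: heading 40 -> 25
  LT 23: heading 25 -> 48
]
FD 6: (0,0) -> (4.015,4.459) [heading=48, draw]
Final: pos=(4.015,4.459), heading=48, 1 segment(s) drawn

Segment endpoints: x in {0, 4.015}, y in {0, 4.459}
xmin=0, ymin=0, xmax=4.015, ymax=4.459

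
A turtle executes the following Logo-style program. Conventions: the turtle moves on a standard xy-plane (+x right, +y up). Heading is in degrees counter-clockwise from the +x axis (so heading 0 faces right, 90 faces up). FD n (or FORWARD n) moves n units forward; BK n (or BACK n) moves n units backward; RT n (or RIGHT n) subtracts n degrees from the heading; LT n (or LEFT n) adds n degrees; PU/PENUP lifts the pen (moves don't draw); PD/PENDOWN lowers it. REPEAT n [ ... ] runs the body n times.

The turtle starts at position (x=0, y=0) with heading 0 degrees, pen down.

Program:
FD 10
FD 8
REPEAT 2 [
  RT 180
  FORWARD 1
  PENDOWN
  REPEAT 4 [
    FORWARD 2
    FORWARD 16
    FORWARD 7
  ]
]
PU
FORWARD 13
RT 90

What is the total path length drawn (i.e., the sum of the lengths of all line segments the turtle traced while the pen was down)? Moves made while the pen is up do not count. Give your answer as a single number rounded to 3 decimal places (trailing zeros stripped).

Executing turtle program step by step:
Start: pos=(0,0), heading=0, pen down
FD 10: (0,0) -> (10,0) [heading=0, draw]
FD 8: (10,0) -> (18,0) [heading=0, draw]
REPEAT 2 [
  -- iteration 1/2 --
  RT 180: heading 0 -> 180
  FD 1: (18,0) -> (17,0) [heading=180, draw]
  PD: pen down
  REPEAT 4 [
    -- iteration 1/4 --
    FD 2: (17,0) -> (15,0) [heading=180, draw]
    FD 16: (15,0) -> (-1,0) [heading=180, draw]
    FD 7: (-1,0) -> (-8,0) [heading=180, draw]
    -- iteration 2/4 --
    FD 2: (-8,0) -> (-10,0) [heading=180, draw]
    FD 16: (-10,0) -> (-26,0) [heading=180, draw]
    FD 7: (-26,0) -> (-33,0) [heading=180, draw]
    -- iteration 3/4 --
    FD 2: (-33,0) -> (-35,0) [heading=180, draw]
    FD 16: (-35,0) -> (-51,0) [heading=180, draw]
    FD 7: (-51,0) -> (-58,0) [heading=180, draw]
    -- iteration 4/4 --
    FD 2: (-58,0) -> (-60,0) [heading=180, draw]
    FD 16: (-60,0) -> (-76,0) [heading=180, draw]
    FD 7: (-76,0) -> (-83,0) [heading=180, draw]
  ]
  -- iteration 2/2 --
  RT 180: heading 180 -> 0
  FD 1: (-83,0) -> (-82,0) [heading=0, draw]
  PD: pen down
  REPEAT 4 [
    -- iteration 1/4 --
    FD 2: (-82,0) -> (-80,0) [heading=0, draw]
    FD 16: (-80,0) -> (-64,0) [heading=0, draw]
    FD 7: (-64,0) -> (-57,0) [heading=0, draw]
    -- iteration 2/4 --
    FD 2: (-57,0) -> (-55,0) [heading=0, draw]
    FD 16: (-55,0) -> (-39,0) [heading=0, draw]
    FD 7: (-39,0) -> (-32,0) [heading=0, draw]
    -- iteration 3/4 --
    FD 2: (-32,0) -> (-30,0) [heading=0, draw]
    FD 16: (-30,0) -> (-14,0) [heading=0, draw]
    FD 7: (-14,0) -> (-7,0) [heading=0, draw]
    -- iteration 4/4 --
    FD 2: (-7,0) -> (-5,0) [heading=0, draw]
    FD 16: (-5,0) -> (11,0) [heading=0, draw]
    FD 7: (11,0) -> (18,0) [heading=0, draw]
  ]
]
PU: pen up
FD 13: (18,0) -> (31,0) [heading=0, move]
RT 90: heading 0 -> 270
Final: pos=(31,0), heading=270, 28 segment(s) drawn

Segment lengths:
  seg 1: (0,0) -> (10,0), length = 10
  seg 2: (10,0) -> (18,0), length = 8
  seg 3: (18,0) -> (17,0), length = 1
  seg 4: (17,0) -> (15,0), length = 2
  seg 5: (15,0) -> (-1,0), length = 16
  seg 6: (-1,0) -> (-8,0), length = 7
  seg 7: (-8,0) -> (-10,0), length = 2
  seg 8: (-10,0) -> (-26,0), length = 16
  seg 9: (-26,0) -> (-33,0), length = 7
  seg 10: (-33,0) -> (-35,0), length = 2
  seg 11: (-35,0) -> (-51,0), length = 16
  seg 12: (-51,0) -> (-58,0), length = 7
  seg 13: (-58,0) -> (-60,0), length = 2
  seg 14: (-60,0) -> (-76,0), length = 16
  seg 15: (-76,0) -> (-83,0), length = 7
  seg 16: (-83,0) -> (-82,0), length = 1
  seg 17: (-82,0) -> (-80,0), length = 2
  seg 18: (-80,0) -> (-64,0), length = 16
  seg 19: (-64,0) -> (-57,0), length = 7
  seg 20: (-57,0) -> (-55,0), length = 2
  seg 21: (-55,0) -> (-39,0), length = 16
  seg 22: (-39,0) -> (-32,0), length = 7
  seg 23: (-32,0) -> (-30,0), length = 2
  seg 24: (-30,0) -> (-14,0), length = 16
  seg 25: (-14,0) -> (-7,0), length = 7
  seg 26: (-7,0) -> (-5,0), length = 2
  seg 27: (-5,0) -> (11,0), length = 16
  seg 28: (11,0) -> (18,0), length = 7
Total = 220

Answer: 220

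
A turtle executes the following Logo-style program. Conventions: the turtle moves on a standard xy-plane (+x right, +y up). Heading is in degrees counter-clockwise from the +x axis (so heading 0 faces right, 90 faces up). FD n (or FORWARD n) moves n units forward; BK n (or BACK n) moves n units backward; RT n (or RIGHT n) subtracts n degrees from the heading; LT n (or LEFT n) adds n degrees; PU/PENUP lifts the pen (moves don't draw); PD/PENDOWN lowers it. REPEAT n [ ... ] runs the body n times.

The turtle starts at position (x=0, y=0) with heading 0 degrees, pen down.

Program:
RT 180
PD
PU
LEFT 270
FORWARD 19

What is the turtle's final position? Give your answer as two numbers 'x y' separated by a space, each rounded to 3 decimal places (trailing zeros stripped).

Executing turtle program step by step:
Start: pos=(0,0), heading=0, pen down
RT 180: heading 0 -> 180
PD: pen down
PU: pen up
LT 270: heading 180 -> 90
FD 19: (0,0) -> (0,19) [heading=90, move]
Final: pos=(0,19), heading=90, 0 segment(s) drawn

Answer: 0 19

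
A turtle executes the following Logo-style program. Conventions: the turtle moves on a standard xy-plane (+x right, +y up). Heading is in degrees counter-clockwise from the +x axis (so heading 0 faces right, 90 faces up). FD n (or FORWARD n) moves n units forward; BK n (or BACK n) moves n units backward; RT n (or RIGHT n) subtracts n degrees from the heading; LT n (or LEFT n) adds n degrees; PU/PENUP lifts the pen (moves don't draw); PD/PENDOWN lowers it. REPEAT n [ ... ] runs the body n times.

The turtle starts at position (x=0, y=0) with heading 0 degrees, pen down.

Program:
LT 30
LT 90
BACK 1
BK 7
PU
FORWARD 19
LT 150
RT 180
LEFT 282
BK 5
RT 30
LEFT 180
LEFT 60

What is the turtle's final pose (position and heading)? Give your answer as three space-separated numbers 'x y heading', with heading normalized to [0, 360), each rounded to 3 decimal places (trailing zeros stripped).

Answer: -10.391 8.487 222

Derivation:
Executing turtle program step by step:
Start: pos=(0,0), heading=0, pen down
LT 30: heading 0 -> 30
LT 90: heading 30 -> 120
BK 1: (0,0) -> (0.5,-0.866) [heading=120, draw]
BK 7: (0.5,-0.866) -> (4,-6.928) [heading=120, draw]
PU: pen up
FD 19: (4,-6.928) -> (-5.5,9.526) [heading=120, move]
LT 150: heading 120 -> 270
RT 180: heading 270 -> 90
LT 282: heading 90 -> 12
BK 5: (-5.5,9.526) -> (-10.391,8.487) [heading=12, move]
RT 30: heading 12 -> 342
LT 180: heading 342 -> 162
LT 60: heading 162 -> 222
Final: pos=(-10.391,8.487), heading=222, 2 segment(s) drawn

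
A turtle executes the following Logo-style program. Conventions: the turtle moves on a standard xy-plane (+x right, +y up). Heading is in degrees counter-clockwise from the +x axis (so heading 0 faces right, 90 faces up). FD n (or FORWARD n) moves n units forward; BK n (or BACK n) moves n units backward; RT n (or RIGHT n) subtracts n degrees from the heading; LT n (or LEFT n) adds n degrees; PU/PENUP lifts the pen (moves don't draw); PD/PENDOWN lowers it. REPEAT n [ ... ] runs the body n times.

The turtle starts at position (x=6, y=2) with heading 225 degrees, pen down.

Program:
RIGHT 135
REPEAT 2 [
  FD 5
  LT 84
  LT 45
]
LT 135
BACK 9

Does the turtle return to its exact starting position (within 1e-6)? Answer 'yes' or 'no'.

Executing turtle program step by step:
Start: pos=(6,2), heading=225, pen down
RT 135: heading 225 -> 90
REPEAT 2 [
  -- iteration 1/2 --
  FD 5: (6,2) -> (6,7) [heading=90, draw]
  LT 84: heading 90 -> 174
  LT 45: heading 174 -> 219
  -- iteration 2/2 --
  FD 5: (6,7) -> (2.114,3.853) [heading=219, draw]
  LT 84: heading 219 -> 303
  LT 45: heading 303 -> 348
]
LT 135: heading 348 -> 123
BK 9: (2.114,3.853) -> (7.016,-3.695) [heading=123, draw]
Final: pos=(7.016,-3.695), heading=123, 3 segment(s) drawn

Start position: (6, 2)
Final position: (7.016, -3.695)
Distance = 5.785; >= 1e-6 -> NOT closed

Answer: no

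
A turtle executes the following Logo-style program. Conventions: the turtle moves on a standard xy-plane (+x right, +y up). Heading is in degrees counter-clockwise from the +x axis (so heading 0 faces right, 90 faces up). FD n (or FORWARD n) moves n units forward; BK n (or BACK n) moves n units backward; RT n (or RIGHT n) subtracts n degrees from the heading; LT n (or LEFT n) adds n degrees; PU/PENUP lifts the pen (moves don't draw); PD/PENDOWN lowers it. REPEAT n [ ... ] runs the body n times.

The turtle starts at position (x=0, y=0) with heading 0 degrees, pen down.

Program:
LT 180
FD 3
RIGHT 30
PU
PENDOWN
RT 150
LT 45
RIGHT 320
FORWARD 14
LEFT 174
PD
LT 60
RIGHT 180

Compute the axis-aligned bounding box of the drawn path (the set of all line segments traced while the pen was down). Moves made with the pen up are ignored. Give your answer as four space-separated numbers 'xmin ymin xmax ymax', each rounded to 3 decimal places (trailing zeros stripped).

Answer: -3 0 0 13.947

Derivation:
Executing turtle program step by step:
Start: pos=(0,0), heading=0, pen down
LT 180: heading 0 -> 180
FD 3: (0,0) -> (-3,0) [heading=180, draw]
RT 30: heading 180 -> 150
PU: pen up
PD: pen down
RT 150: heading 150 -> 0
LT 45: heading 0 -> 45
RT 320: heading 45 -> 85
FD 14: (-3,0) -> (-1.78,13.947) [heading=85, draw]
LT 174: heading 85 -> 259
PD: pen down
LT 60: heading 259 -> 319
RT 180: heading 319 -> 139
Final: pos=(-1.78,13.947), heading=139, 2 segment(s) drawn

Segment endpoints: x in {-3, -1.78, 0}, y in {0, 0, 13.947}
xmin=-3, ymin=0, xmax=0, ymax=13.947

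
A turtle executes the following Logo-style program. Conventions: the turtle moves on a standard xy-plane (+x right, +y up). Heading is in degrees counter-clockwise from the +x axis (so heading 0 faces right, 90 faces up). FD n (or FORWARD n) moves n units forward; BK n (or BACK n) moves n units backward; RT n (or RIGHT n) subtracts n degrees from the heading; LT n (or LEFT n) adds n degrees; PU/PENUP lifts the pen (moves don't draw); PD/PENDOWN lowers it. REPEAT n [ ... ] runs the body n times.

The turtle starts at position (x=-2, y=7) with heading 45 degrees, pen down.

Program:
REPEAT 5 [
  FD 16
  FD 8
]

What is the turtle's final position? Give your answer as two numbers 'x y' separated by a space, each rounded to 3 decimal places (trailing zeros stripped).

Answer: 82.853 91.853

Derivation:
Executing turtle program step by step:
Start: pos=(-2,7), heading=45, pen down
REPEAT 5 [
  -- iteration 1/5 --
  FD 16: (-2,7) -> (9.314,18.314) [heading=45, draw]
  FD 8: (9.314,18.314) -> (14.971,23.971) [heading=45, draw]
  -- iteration 2/5 --
  FD 16: (14.971,23.971) -> (26.284,35.284) [heading=45, draw]
  FD 8: (26.284,35.284) -> (31.941,40.941) [heading=45, draw]
  -- iteration 3/5 --
  FD 16: (31.941,40.941) -> (43.255,52.255) [heading=45, draw]
  FD 8: (43.255,52.255) -> (48.912,57.912) [heading=45, draw]
  -- iteration 4/5 --
  FD 16: (48.912,57.912) -> (60.225,69.225) [heading=45, draw]
  FD 8: (60.225,69.225) -> (65.882,74.882) [heading=45, draw]
  -- iteration 5/5 --
  FD 16: (65.882,74.882) -> (77.196,86.196) [heading=45, draw]
  FD 8: (77.196,86.196) -> (82.853,91.853) [heading=45, draw]
]
Final: pos=(82.853,91.853), heading=45, 10 segment(s) drawn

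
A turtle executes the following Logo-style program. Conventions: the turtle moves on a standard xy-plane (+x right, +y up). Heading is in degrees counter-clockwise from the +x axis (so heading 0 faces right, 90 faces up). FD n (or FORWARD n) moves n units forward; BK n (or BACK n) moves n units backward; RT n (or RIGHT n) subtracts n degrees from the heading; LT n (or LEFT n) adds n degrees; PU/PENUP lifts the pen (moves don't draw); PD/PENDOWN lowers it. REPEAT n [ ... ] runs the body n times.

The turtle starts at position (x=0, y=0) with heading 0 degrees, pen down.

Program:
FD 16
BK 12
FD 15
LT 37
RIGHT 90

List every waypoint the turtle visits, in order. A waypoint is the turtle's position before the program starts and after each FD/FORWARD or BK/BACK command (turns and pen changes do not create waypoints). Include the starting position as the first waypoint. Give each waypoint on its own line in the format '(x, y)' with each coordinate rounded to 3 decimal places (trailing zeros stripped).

Answer: (0, 0)
(16, 0)
(4, 0)
(19, 0)

Derivation:
Executing turtle program step by step:
Start: pos=(0,0), heading=0, pen down
FD 16: (0,0) -> (16,0) [heading=0, draw]
BK 12: (16,0) -> (4,0) [heading=0, draw]
FD 15: (4,0) -> (19,0) [heading=0, draw]
LT 37: heading 0 -> 37
RT 90: heading 37 -> 307
Final: pos=(19,0), heading=307, 3 segment(s) drawn
Waypoints (4 total):
(0, 0)
(16, 0)
(4, 0)
(19, 0)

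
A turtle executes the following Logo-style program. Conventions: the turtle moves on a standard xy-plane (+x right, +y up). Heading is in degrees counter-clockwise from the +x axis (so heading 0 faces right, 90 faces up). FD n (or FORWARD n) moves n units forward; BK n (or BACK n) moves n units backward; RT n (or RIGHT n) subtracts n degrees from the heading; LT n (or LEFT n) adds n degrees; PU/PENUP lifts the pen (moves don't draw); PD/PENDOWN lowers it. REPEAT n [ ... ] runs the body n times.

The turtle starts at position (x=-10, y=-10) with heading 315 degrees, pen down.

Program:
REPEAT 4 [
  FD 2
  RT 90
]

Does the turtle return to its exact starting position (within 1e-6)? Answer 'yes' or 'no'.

Answer: yes

Derivation:
Executing turtle program step by step:
Start: pos=(-10,-10), heading=315, pen down
REPEAT 4 [
  -- iteration 1/4 --
  FD 2: (-10,-10) -> (-8.586,-11.414) [heading=315, draw]
  RT 90: heading 315 -> 225
  -- iteration 2/4 --
  FD 2: (-8.586,-11.414) -> (-10,-12.828) [heading=225, draw]
  RT 90: heading 225 -> 135
  -- iteration 3/4 --
  FD 2: (-10,-12.828) -> (-11.414,-11.414) [heading=135, draw]
  RT 90: heading 135 -> 45
  -- iteration 4/4 --
  FD 2: (-11.414,-11.414) -> (-10,-10) [heading=45, draw]
  RT 90: heading 45 -> 315
]
Final: pos=(-10,-10), heading=315, 4 segment(s) drawn

Start position: (-10, -10)
Final position: (-10, -10)
Distance = 0; < 1e-6 -> CLOSED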